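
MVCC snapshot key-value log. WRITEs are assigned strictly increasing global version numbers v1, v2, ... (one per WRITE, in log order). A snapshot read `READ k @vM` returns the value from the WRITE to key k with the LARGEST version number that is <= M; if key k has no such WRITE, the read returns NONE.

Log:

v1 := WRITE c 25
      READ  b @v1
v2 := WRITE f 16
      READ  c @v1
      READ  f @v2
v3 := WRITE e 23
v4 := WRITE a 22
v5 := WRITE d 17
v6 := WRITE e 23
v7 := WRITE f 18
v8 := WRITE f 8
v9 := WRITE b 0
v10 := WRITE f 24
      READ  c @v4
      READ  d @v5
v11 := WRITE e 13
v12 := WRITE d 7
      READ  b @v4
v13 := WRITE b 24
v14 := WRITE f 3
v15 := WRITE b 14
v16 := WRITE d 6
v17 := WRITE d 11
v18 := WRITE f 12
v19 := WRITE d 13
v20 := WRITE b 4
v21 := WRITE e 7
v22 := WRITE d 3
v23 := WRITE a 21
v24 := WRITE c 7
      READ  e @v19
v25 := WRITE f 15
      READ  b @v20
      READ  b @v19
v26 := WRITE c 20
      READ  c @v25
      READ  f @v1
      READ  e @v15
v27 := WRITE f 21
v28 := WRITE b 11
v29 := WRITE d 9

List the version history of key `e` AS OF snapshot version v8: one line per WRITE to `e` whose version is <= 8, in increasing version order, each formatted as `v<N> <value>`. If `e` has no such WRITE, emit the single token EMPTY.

Scan writes for key=e with version <= 8:
  v1 WRITE c 25 -> skip
  v2 WRITE f 16 -> skip
  v3 WRITE e 23 -> keep
  v4 WRITE a 22 -> skip
  v5 WRITE d 17 -> skip
  v6 WRITE e 23 -> keep
  v7 WRITE f 18 -> skip
  v8 WRITE f 8 -> skip
  v9 WRITE b 0 -> skip
  v10 WRITE f 24 -> skip
  v11 WRITE e 13 -> drop (> snap)
  v12 WRITE d 7 -> skip
  v13 WRITE b 24 -> skip
  v14 WRITE f 3 -> skip
  v15 WRITE b 14 -> skip
  v16 WRITE d 6 -> skip
  v17 WRITE d 11 -> skip
  v18 WRITE f 12 -> skip
  v19 WRITE d 13 -> skip
  v20 WRITE b 4 -> skip
  v21 WRITE e 7 -> drop (> snap)
  v22 WRITE d 3 -> skip
  v23 WRITE a 21 -> skip
  v24 WRITE c 7 -> skip
  v25 WRITE f 15 -> skip
  v26 WRITE c 20 -> skip
  v27 WRITE f 21 -> skip
  v28 WRITE b 11 -> skip
  v29 WRITE d 9 -> skip
Collected: [(3, 23), (6, 23)]

Answer: v3 23
v6 23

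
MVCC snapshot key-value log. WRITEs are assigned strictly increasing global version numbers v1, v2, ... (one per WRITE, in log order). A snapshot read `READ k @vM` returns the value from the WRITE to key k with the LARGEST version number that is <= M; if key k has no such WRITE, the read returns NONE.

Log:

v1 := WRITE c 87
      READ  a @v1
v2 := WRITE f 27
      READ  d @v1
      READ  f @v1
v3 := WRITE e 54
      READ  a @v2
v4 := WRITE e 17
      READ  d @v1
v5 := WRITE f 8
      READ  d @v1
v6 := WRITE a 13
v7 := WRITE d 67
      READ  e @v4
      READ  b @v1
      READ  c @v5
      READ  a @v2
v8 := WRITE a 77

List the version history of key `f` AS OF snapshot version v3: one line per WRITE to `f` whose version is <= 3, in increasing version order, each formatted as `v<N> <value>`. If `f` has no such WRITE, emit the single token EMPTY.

Scan writes for key=f with version <= 3:
  v1 WRITE c 87 -> skip
  v2 WRITE f 27 -> keep
  v3 WRITE e 54 -> skip
  v4 WRITE e 17 -> skip
  v5 WRITE f 8 -> drop (> snap)
  v6 WRITE a 13 -> skip
  v7 WRITE d 67 -> skip
  v8 WRITE a 77 -> skip
Collected: [(2, 27)]

Answer: v2 27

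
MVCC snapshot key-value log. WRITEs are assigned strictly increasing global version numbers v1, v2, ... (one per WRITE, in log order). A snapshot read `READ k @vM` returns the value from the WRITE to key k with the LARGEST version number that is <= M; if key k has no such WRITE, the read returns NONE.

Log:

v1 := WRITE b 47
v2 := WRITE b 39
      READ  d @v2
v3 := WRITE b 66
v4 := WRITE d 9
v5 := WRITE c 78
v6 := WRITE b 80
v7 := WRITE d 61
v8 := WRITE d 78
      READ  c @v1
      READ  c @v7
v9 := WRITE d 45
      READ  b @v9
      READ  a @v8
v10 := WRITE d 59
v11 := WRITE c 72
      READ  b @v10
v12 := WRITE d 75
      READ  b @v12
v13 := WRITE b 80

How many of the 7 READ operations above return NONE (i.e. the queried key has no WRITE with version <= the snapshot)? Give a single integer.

Answer: 3

Derivation:
v1: WRITE b=47  (b history now [(1, 47)])
v2: WRITE b=39  (b history now [(1, 47), (2, 39)])
READ d @v2: history=[] -> no version <= 2 -> NONE
v3: WRITE b=66  (b history now [(1, 47), (2, 39), (3, 66)])
v4: WRITE d=9  (d history now [(4, 9)])
v5: WRITE c=78  (c history now [(5, 78)])
v6: WRITE b=80  (b history now [(1, 47), (2, 39), (3, 66), (6, 80)])
v7: WRITE d=61  (d history now [(4, 9), (7, 61)])
v8: WRITE d=78  (d history now [(4, 9), (7, 61), (8, 78)])
READ c @v1: history=[(5, 78)] -> no version <= 1 -> NONE
READ c @v7: history=[(5, 78)] -> pick v5 -> 78
v9: WRITE d=45  (d history now [(4, 9), (7, 61), (8, 78), (9, 45)])
READ b @v9: history=[(1, 47), (2, 39), (3, 66), (6, 80)] -> pick v6 -> 80
READ a @v8: history=[] -> no version <= 8 -> NONE
v10: WRITE d=59  (d history now [(4, 9), (7, 61), (8, 78), (9, 45), (10, 59)])
v11: WRITE c=72  (c history now [(5, 78), (11, 72)])
READ b @v10: history=[(1, 47), (2, 39), (3, 66), (6, 80)] -> pick v6 -> 80
v12: WRITE d=75  (d history now [(4, 9), (7, 61), (8, 78), (9, 45), (10, 59), (12, 75)])
READ b @v12: history=[(1, 47), (2, 39), (3, 66), (6, 80)] -> pick v6 -> 80
v13: WRITE b=80  (b history now [(1, 47), (2, 39), (3, 66), (6, 80), (13, 80)])
Read results in order: ['NONE', 'NONE', '78', '80', 'NONE', '80', '80']
NONE count = 3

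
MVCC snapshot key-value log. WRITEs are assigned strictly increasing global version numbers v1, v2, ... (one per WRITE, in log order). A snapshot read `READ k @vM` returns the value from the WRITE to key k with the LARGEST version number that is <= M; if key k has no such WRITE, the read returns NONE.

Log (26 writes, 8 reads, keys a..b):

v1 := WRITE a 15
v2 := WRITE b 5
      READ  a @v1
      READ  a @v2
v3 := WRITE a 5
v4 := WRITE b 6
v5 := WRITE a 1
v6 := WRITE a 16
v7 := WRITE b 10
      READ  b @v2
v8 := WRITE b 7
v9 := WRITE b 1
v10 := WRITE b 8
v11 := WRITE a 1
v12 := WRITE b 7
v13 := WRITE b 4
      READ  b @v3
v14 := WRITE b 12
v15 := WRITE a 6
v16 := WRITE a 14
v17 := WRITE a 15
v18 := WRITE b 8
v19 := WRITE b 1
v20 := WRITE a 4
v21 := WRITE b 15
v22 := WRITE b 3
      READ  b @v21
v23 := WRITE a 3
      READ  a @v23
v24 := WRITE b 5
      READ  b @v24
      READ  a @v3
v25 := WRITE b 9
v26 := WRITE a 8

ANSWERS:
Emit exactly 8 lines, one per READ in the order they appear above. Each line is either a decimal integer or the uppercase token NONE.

Answer: 15
15
5
5
15
3
5
5

Derivation:
v1: WRITE a=15  (a history now [(1, 15)])
v2: WRITE b=5  (b history now [(2, 5)])
READ a @v1: history=[(1, 15)] -> pick v1 -> 15
READ a @v2: history=[(1, 15)] -> pick v1 -> 15
v3: WRITE a=5  (a history now [(1, 15), (3, 5)])
v4: WRITE b=6  (b history now [(2, 5), (4, 6)])
v5: WRITE a=1  (a history now [(1, 15), (3, 5), (5, 1)])
v6: WRITE a=16  (a history now [(1, 15), (3, 5), (5, 1), (6, 16)])
v7: WRITE b=10  (b history now [(2, 5), (4, 6), (7, 10)])
READ b @v2: history=[(2, 5), (4, 6), (7, 10)] -> pick v2 -> 5
v8: WRITE b=7  (b history now [(2, 5), (4, 6), (7, 10), (8, 7)])
v9: WRITE b=1  (b history now [(2, 5), (4, 6), (7, 10), (8, 7), (9, 1)])
v10: WRITE b=8  (b history now [(2, 5), (4, 6), (7, 10), (8, 7), (9, 1), (10, 8)])
v11: WRITE a=1  (a history now [(1, 15), (3, 5), (5, 1), (6, 16), (11, 1)])
v12: WRITE b=7  (b history now [(2, 5), (4, 6), (7, 10), (8, 7), (9, 1), (10, 8), (12, 7)])
v13: WRITE b=4  (b history now [(2, 5), (4, 6), (7, 10), (8, 7), (9, 1), (10, 8), (12, 7), (13, 4)])
READ b @v3: history=[(2, 5), (4, 6), (7, 10), (8, 7), (9, 1), (10, 8), (12, 7), (13, 4)] -> pick v2 -> 5
v14: WRITE b=12  (b history now [(2, 5), (4, 6), (7, 10), (8, 7), (9, 1), (10, 8), (12, 7), (13, 4), (14, 12)])
v15: WRITE a=6  (a history now [(1, 15), (3, 5), (5, 1), (6, 16), (11, 1), (15, 6)])
v16: WRITE a=14  (a history now [(1, 15), (3, 5), (5, 1), (6, 16), (11, 1), (15, 6), (16, 14)])
v17: WRITE a=15  (a history now [(1, 15), (3, 5), (5, 1), (6, 16), (11, 1), (15, 6), (16, 14), (17, 15)])
v18: WRITE b=8  (b history now [(2, 5), (4, 6), (7, 10), (8, 7), (9, 1), (10, 8), (12, 7), (13, 4), (14, 12), (18, 8)])
v19: WRITE b=1  (b history now [(2, 5), (4, 6), (7, 10), (8, 7), (9, 1), (10, 8), (12, 7), (13, 4), (14, 12), (18, 8), (19, 1)])
v20: WRITE a=4  (a history now [(1, 15), (3, 5), (5, 1), (6, 16), (11, 1), (15, 6), (16, 14), (17, 15), (20, 4)])
v21: WRITE b=15  (b history now [(2, 5), (4, 6), (7, 10), (8, 7), (9, 1), (10, 8), (12, 7), (13, 4), (14, 12), (18, 8), (19, 1), (21, 15)])
v22: WRITE b=3  (b history now [(2, 5), (4, 6), (7, 10), (8, 7), (9, 1), (10, 8), (12, 7), (13, 4), (14, 12), (18, 8), (19, 1), (21, 15), (22, 3)])
READ b @v21: history=[(2, 5), (4, 6), (7, 10), (8, 7), (9, 1), (10, 8), (12, 7), (13, 4), (14, 12), (18, 8), (19, 1), (21, 15), (22, 3)] -> pick v21 -> 15
v23: WRITE a=3  (a history now [(1, 15), (3, 5), (5, 1), (6, 16), (11, 1), (15, 6), (16, 14), (17, 15), (20, 4), (23, 3)])
READ a @v23: history=[(1, 15), (3, 5), (5, 1), (6, 16), (11, 1), (15, 6), (16, 14), (17, 15), (20, 4), (23, 3)] -> pick v23 -> 3
v24: WRITE b=5  (b history now [(2, 5), (4, 6), (7, 10), (8, 7), (9, 1), (10, 8), (12, 7), (13, 4), (14, 12), (18, 8), (19, 1), (21, 15), (22, 3), (24, 5)])
READ b @v24: history=[(2, 5), (4, 6), (7, 10), (8, 7), (9, 1), (10, 8), (12, 7), (13, 4), (14, 12), (18, 8), (19, 1), (21, 15), (22, 3), (24, 5)] -> pick v24 -> 5
READ a @v3: history=[(1, 15), (3, 5), (5, 1), (6, 16), (11, 1), (15, 6), (16, 14), (17, 15), (20, 4), (23, 3)] -> pick v3 -> 5
v25: WRITE b=9  (b history now [(2, 5), (4, 6), (7, 10), (8, 7), (9, 1), (10, 8), (12, 7), (13, 4), (14, 12), (18, 8), (19, 1), (21, 15), (22, 3), (24, 5), (25, 9)])
v26: WRITE a=8  (a history now [(1, 15), (3, 5), (5, 1), (6, 16), (11, 1), (15, 6), (16, 14), (17, 15), (20, 4), (23, 3), (26, 8)])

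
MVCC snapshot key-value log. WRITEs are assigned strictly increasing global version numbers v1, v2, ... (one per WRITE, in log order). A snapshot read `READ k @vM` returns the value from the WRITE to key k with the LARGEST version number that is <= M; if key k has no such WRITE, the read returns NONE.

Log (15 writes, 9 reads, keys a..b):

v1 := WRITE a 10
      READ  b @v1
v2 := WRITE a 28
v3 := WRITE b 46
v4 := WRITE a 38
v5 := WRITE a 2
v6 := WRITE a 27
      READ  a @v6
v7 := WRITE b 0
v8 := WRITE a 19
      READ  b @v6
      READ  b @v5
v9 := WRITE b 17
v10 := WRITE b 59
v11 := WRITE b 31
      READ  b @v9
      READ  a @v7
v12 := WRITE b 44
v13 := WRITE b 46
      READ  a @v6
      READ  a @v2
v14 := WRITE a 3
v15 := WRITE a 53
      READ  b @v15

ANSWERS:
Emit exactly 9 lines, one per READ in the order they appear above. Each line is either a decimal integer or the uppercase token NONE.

v1: WRITE a=10  (a history now [(1, 10)])
READ b @v1: history=[] -> no version <= 1 -> NONE
v2: WRITE a=28  (a history now [(1, 10), (2, 28)])
v3: WRITE b=46  (b history now [(3, 46)])
v4: WRITE a=38  (a history now [(1, 10), (2, 28), (4, 38)])
v5: WRITE a=2  (a history now [(1, 10), (2, 28), (4, 38), (5, 2)])
v6: WRITE a=27  (a history now [(1, 10), (2, 28), (4, 38), (5, 2), (6, 27)])
READ a @v6: history=[(1, 10), (2, 28), (4, 38), (5, 2), (6, 27)] -> pick v6 -> 27
v7: WRITE b=0  (b history now [(3, 46), (7, 0)])
v8: WRITE a=19  (a history now [(1, 10), (2, 28), (4, 38), (5, 2), (6, 27), (8, 19)])
READ b @v6: history=[(3, 46), (7, 0)] -> pick v3 -> 46
READ b @v5: history=[(3, 46), (7, 0)] -> pick v3 -> 46
v9: WRITE b=17  (b history now [(3, 46), (7, 0), (9, 17)])
v10: WRITE b=59  (b history now [(3, 46), (7, 0), (9, 17), (10, 59)])
v11: WRITE b=31  (b history now [(3, 46), (7, 0), (9, 17), (10, 59), (11, 31)])
READ b @v9: history=[(3, 46), (7, 0), (9, 17), (10, 59), (11, 31)] -> pick v9 -> 17
READ a @v7: history=[(1, 10), (2, 28), (4, 38), (5, 2), (6, 27), (8, 19)] -> pick v6 -> 27
v12: WRITE b=44  (b history now [(3, 46), (7, 0), (9, 17), (10, 59), (11, 31), (12, 44)])
v13: WRITE b=46  (b history now [(3, 46), (7, 0), (9, 17), (10, 59), (11, 31), (12, 44), (13, 46)])
READ a @v6: history=[(1, 10), (2, 28), (4, 38), (5, 2), (6, 27), (8, 19)] -> pick v6 -> 27
READ a @v2: history=[(1, 10), (2, 28), (4, 38), (5, 2), (6, 27), (8, 19)] -> pick v2 -> 28
v14: WRITE a=3  (a history now [(1, 10), (2, 28), (4, 38), (5, 2), (6, 27), (8, 19), (14, 3)])
v15: WRITE a=53  (a history now [(1, 10), (2, 28), (4, 38), (5, 2), (6, 27), (8, 19), (14, 3), (15, 53)])
READ b @v15: history=[(3, 46), (7, 0), (9, 17), (10, 59), (11, 31), (12, 44), (13, 46)] -> pick v13 -> 46

Answer: NONE
27
46
46
17
27
27
28
46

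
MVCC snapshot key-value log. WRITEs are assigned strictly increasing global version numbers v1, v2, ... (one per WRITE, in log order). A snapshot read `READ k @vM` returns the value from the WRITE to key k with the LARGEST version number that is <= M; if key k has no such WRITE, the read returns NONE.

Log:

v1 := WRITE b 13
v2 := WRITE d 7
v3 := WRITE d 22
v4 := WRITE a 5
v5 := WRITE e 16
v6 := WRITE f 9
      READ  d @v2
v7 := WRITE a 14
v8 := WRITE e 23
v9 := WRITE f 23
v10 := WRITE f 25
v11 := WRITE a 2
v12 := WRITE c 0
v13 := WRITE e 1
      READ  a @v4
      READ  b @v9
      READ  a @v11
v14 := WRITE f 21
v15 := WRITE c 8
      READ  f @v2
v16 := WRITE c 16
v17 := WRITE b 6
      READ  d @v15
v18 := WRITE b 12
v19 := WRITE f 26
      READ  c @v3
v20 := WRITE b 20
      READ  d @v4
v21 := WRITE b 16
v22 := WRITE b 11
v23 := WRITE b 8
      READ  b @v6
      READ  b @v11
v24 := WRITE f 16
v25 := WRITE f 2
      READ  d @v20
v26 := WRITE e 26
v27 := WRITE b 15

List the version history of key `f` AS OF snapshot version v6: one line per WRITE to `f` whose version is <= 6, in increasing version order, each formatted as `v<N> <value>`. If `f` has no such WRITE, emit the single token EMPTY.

Scan writes for key=f with version <= 6:
  v1 WRITE b 13 -> skip
  v2 WRITE d 7 -> skip
  v3 WRITE d 22 -> skip
  v4 WRITE a 5 -> skip
  v5 WRITE e 16 -> skip
  v6 WRITE f 9 -> keep
  v7 WRITE a 14 -> skip
  v8 WRITE e 23 -> skip
  v9 WRITE f 23 -> drop (> snap)
  v10 WRITE f 25 -> drop (> snap)
  v11 WRITE a 2 -> skip
  v12 WRITE c 0 -> skip
  v13 WRITE e 1 -> skip
  v14 WRITE f 21 -> drop (> snap)
  v15 WRITE c 8 -> skip
  v16 WRITE c 16 -> skip
  v17 WRITE b 6 -> skip
  v18 WRITE b 12 -> skip
  v19 WRITE f 26 -> drop (> snap)
  v20 WRITE b 20 -> skip
  v21 WRITE b 16 -> skip
  v22 WRITE b 11 -> skip
  v23 WRITE b 8 -> skip
  v24 WRITE f 16 -> drop (> snap)
  v25 WRITE f 2 -> drop (> snap)
  v26 WRITE e 26 -> skip
  v27 WRITE b 15 -> skip
Collected: [(6, 9)]

Answer: v6 9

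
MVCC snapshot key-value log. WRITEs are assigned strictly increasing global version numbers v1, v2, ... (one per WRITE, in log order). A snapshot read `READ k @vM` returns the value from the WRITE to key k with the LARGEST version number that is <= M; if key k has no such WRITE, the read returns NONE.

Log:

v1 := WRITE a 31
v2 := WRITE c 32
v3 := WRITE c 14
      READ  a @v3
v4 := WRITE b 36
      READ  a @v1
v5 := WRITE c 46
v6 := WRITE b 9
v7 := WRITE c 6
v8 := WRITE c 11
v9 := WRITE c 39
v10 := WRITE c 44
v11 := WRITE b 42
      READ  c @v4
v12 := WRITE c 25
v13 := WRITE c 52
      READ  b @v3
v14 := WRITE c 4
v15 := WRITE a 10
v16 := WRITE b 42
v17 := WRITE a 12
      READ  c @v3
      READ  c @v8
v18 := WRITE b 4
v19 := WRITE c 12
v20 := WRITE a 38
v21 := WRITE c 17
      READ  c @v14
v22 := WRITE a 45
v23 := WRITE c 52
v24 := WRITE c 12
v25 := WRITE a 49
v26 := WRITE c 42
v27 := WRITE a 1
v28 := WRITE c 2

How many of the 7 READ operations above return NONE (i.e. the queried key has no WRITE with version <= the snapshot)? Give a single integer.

v1: WRITE a=31  (a history now [(1, 31)])
v2: WRITE c=32  (c history now [(2, 32)])
v3: WRITE c=14  (c history now [(2, 32), (3, 14)])
READ a @v3: history=[(1, 31)] -> pick v1 -> 31
v4: WRITE b=36  (b history now [(4, 36)])
READ a @v1: history=[(1, 31)] -> pick v1 -> 31
v5: WRITE c=46  (c history now [(2, 32), (3, 14), (5, 46)])
v6: WRITE b=9  (b history now [(4, 36), (6, 9)])
v7: WRITE c=6  (c history now [(2, 32), (3, 14), (5, 46), (7, 6)])
v8: WRITE c=11  (c history now [(2, 32), (3, 14), (5, 46), (7, 6), (8, 11)])
v9: WRITE c=39  (c history now [(2, 32), (3, 14), (5, 46), (7, 6), (8, 11), (9, 39)])
v10: WRITE c=44  (c history now [(2, 32), (3, 14), (5, 46), (7, 6), (8, 11), (9, 39), (10, 44)])
v11: WRITE b=42  (b history now [(4, 36), (6, 9), (11, 42)])
READ c @v4: history=[(2, 32), (3, 14), (5, 46), (7, 6), (8, 11), (9, 39), (10, 44)] -> pick v3 -> 14
v12: WRITE c=25  (c history now [(2, 32), (3, 14), (5, 46), (7, 6), (8, 11), (9, 39), (10, 44), (12, 25)])
v13: WRITE c=52  (c history now [(2, 32), (3, 14), (5, 46), (7, 6), (8, 11), (9, 39), (10, 44), (12, 25), (13, 52)])
READ b @v3: history=[(4, 36), (6, 9), (11, 42)] -> no version <= 3 -> NONE
v14: WRITE c=4  (c history now [(2, 32), (3, 14), (5, 46), (7, 6), (8, 11), (9, 39), (10, 44), (12, 25), (13, 52), (14, 4)])
v15: WRITE a=10  (a history now [(1, 31), (15, 10)])
v16: WRITE b=42  (b history now [(4, 36), (6, 9), (11, 42), (16, 42)])
v17: WRITE a=12  (a history now [(1, 31), (15, 10), (17, 12)])
READ c @v3: history=[(2, 32), (3, 14), (5, 46), (7, 6), (8, 11), (9, 39), (10, 44), (12, 25), (13, 52), (14, 4)] -> pick v3 -> 14
READ c @v8: history=[(2, 32), (3, 14), (5, 46), (7, 6), (8, 11), (9, 39), (10, 44), (12, 25), (13, 52), (14, 4)] -> pick v8 -> 11
v18: WRITE b=4  (b history now [(4, 36), (6, 9), (11, 42), (16, 42), (18, 4)])
v19: WRITE c=12  (c history now [(2, 32), (3, 14), (5, 46), (7, 6), (8, 11), (9, 39), (10, 44), (12, 25), (13, 52), (14, 4), (19, 12)])
v20: WRITE a=38  (a history now [(1, 31), (15, 10), (17, 12), (20, 38)])
v21: WRITE c=17  (c history now [(2, 32), (3, 14), (5, 46), (7, 6), (8, 11), (9, 39), (10, 44), (12, 25), (13, 52), (14, 4), (19, 12), (21, 17)])
READ c @v14: history=[(2, 32), (3, 14), (5, 46), (7, 6), (8, 11), (9, 39), (10, 44), (12, 25), (13, 52), (14, 4), (19, 12), (21, 17)] -> pick v14 -> 4
v22: WRITE a=45  (a history now [(1, 31), (15, 10), (17, 12), (20, 38), (22, 45)])
v23: WRITE c=52  (c history now [(2, 32), (3, 14), (5, 46), (7, 6), (8, 11), (9, 39), (10, 44), (12, 25), (13, 52), (14, 4), (19, 12), (21, 17), (23, 52)])
v24: WRITE c=12  (c history now [(2, 32), (3, 14), (5, 46), (7, 6), (8, 11), (9, 39), (10, 44), (12, 25), (13, 52), (14, 4), (19, 12), (21, 17), (23, 52), (24, 12)])
v25: WRITE a=49  (a history now [(1, 31), (15, 10), (17, 12), (20, 38), (22, 45), (25, 49)])
v26: WRITE c=42  (c history now [(2, 32), (3, 14), (5, 46), (7, 6), (8, 11), (9, 39), (10, 44), (12, 25), (13, 52), (14, 4), (19, 12), (21, 17), (23, 52), (24, 12), (26, 42)])
v27: WRITE a=1  (a history now [(1, 31), (15, 10), (17, 12), (20, 38), (22, 45), (25, 49), (27, 1)])
v28: WRITE c=2  (c history now [(2, 32), (3, 14), (5, 46), (7, 6), (8, 11), (9, 39), (10, 44), (12, 25), (13, 52), (14, 4), (19, 12), (21, 17), (23, 52), (24, 12), (26, 42), (28, 2)])
Read results in order: ['31', '31', '14', 'NONE', '14', '11', '4']
NONE count = 1

Answer: 1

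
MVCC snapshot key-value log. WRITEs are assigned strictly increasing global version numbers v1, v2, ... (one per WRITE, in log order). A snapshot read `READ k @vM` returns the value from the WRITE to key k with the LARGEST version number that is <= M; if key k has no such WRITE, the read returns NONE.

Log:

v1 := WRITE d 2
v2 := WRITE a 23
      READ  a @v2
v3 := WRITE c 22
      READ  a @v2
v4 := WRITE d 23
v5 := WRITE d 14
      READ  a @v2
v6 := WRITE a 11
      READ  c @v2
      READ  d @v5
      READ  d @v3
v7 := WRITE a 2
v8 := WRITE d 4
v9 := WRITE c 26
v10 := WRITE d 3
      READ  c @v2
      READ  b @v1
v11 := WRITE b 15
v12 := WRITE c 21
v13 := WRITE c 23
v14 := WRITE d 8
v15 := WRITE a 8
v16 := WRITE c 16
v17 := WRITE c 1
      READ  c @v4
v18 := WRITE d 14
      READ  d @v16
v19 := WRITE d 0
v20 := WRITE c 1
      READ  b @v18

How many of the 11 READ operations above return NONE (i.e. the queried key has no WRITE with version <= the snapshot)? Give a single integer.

Answer: 3

Derivation:
v1: WRITE d=2  (d history now [(1, 2)])
v2: WRITE a=23  (a history now [(2, 23)])
READ a @v2: history=[(2, 23)] -> pick v2 -> 23
v3: WRITE c=22  (c history now [(3, 22)])
READ a @v2: history=[(2, 23)] -> pick v2 -> 23
v4: WRITE d=23  (d history now [(1, 2), (4, 23)])
v5: WRITE d=14  (d history now [(1, 2), (4, 23), (5, 14)])
READ a @v2: history=[(2, 23)] -> pick v2 -> 23
v6: WRITE a=11  (a history now [(2, 23), (6, 11)])
READ c @v2: history=[(3, 22)] -> no version <= 2 -> NONE
READ d @v5: history=[(1, 2), (4, 23), (5, 14)] -> pick v5 -> 14
READ d @v3: history=[(1, 2), (4, 23), (5, 14)] -> pick v1 -> 2
v7: WRITE a=2  (a history now [(2, 23), (6, 11), (7, 2)])
v8: WRITE d=4  (d history now [(1, 2), (4, 23), (5, 14), (8, 4)])
v9: WRITE c=26  (c history now [(3, 22), (9, 26)])
v10: WRITE d=3  (d history now [(1, 2), (4, 23), (5, 14), (8, 4), (10, 3)])
READ c @v2: history=[(3, 22), (9, 26)] -> no version <= 2 -> NONE
READ b @v1: history=[] -> no version <= 1 -> NONE
v11: WRITE b=15  (b history now [(11, 15)])
v12: WRITE c=21  (c history now [(3, 22), (9, 26), (12, 21)])
v13: WRITE c=23  (c history now [(3, 22), (9, 26), (12, 21), (13, 23)])
v14: WRITE d=8  (d history now [(1, 2), (4, 23), (5, 14), (8, 4), (10, 3), (14, 8)])
v15: WRITE a=8  (a history now [(2, 23), (6, 11), (7, 2), (15, 8)])
v16: WRITE c=16  (c history now [(3, 22), (9, 26), (12, 21), (13, 23), (16, 16)])
v17: WRITE c=1  (c history now [(3, 22), (9, 26), (12, 21), (13, 23), (16, 16), (17, 1)])
READ c @v4: history=[(3, 22), (9, 26), (12, 21), (13, 23), (16, 16), (17, 1)] -> pick v3 -> 22
v18: WRITE d=14  (d history now [(1, 2), (4, 23), (5, 14), (8, 4), (10, 3), (14, 8), (18, 14)])
READ d @v16: history=[(1, 2), (4, 23), (5, 14), (8, 4), (10, 3), (14, 8), (18, 14)] -> pick v14 -> 8
v19: WRITE d=0  (d history now [(1, 2), (4, 23), (5, 14), (8, 4), (10, 3), (14, 8), (18, 14), (19, 0)])
v20: WRITE c=1  (c history now [(3, 22), (9, 26), (12, 21), (13, 23), (16, 16), (17, 1), (20, 1)])
READ b @v18: history=[(11, 15)] -> pick v11 -> 15
Read results in order: ['23', '23', '23', 'NONE', '14', '2', 'NONE', 'NONE', '22', '8', '15']
NONE count = 3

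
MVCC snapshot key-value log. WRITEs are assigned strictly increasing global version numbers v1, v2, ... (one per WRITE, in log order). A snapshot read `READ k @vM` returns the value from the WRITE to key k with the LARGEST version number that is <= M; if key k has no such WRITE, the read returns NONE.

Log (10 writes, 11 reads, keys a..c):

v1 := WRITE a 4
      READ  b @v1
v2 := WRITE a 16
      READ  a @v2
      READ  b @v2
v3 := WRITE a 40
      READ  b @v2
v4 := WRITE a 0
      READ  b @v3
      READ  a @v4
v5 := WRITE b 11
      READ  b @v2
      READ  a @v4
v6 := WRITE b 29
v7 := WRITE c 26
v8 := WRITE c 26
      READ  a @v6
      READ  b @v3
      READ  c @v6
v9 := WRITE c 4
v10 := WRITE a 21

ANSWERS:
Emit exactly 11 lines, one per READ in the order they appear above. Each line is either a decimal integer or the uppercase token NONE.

v1: WRITE a=4  (a history now [(1, 4)])
READ b @v1: history=[] -> no version <= 1 -> NONE
v2: WRITE a=16  (a history now [(1, 4), (2, 16)])
READ a @v2: history=[(1, 4), (2, 16)] -> pick v2 -> 16
READ b @v2: history=[] -> no version <= 2 -> NONE
v3: WRITE a=40  (a history now [(1, 4), (2, 16), (3, 40)])
READ b @v2: history=[] -> no version <= 2 -> NONE
v4: WRITE a=0  (a history now [(1, 4), (2, 16), (3, 40), (4, 0)])
READ b @v3: history=[] -> no version <= 3 -> NONE
READ a @v4: history=[(1, 4), (2, 16), (3, 40), (4, 0)] -> pick v4 -> 0
v5: WRITE b=11  (b history now [(5, 11)])
READ b @v2: history=[(5, 11)] -> no version <= 2 -> NONE
READ a @v4: history=[(1, 4), (2, 16), (3, 40), (4, 0)] -> pick v4 -> 0
v6: WRITE b=29  (b history now [(5, 11), (6, 29)])
v7: WRITE c=26  (c history now [(7, 26)])
v8: WRITE c=26  (c history now [(7, 26), (8, 26)])
READ a @v6: history=[(1, 4), (2, 16), (3, 40), (4, 0)] -> pick v4 -> 0
READ b @v3: history=[(5, 11), (6, 29)] -> no version <= 3 -> NONE
READ c @v6: history=[(7, 26), (8, 26)] -> no version <= 6 -> NONE
v9: WRITE c=4  (c history now [(7, 26), (8, 26), (9, 4)])
v10: WRITE a=21  (a history now [(1, 4), (2, 16), (3, 40), (4, 0), (10, 21)])

Answer: NONE
16
NONE
NONE
NONE
0
NONE
0
0
NONE
NONE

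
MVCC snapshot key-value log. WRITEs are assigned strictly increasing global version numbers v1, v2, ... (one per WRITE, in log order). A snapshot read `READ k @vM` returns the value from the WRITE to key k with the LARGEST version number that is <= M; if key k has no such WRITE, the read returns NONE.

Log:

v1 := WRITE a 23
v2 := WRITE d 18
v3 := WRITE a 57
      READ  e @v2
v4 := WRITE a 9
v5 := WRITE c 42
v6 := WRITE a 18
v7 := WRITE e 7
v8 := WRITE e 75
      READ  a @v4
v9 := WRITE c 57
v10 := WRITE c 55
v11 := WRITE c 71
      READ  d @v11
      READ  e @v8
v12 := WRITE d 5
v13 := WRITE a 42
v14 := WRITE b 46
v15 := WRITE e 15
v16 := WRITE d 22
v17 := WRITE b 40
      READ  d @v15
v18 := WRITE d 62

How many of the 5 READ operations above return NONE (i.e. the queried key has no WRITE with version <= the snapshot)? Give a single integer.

Answer: 1

Derivation:
v1: WRITE a=23  (a history now [(1, 23)])
v2: WRITE d=18  (d history now [(2, 18)])
v3: WRITE a=57  (a history now [(1, 23), (3, 57)])
READ e @v2: history=[] -> no version <= 2 -> NONE
v4: WRITE a=9  (a history now [(1, 23), (3, 57), (4, 9)])
v5: WRITE c=42  (c history now [(5, 42)])
v6: WRITE a=18  (a history now [(1, 23), (3, 57), (4, 9), (6, 18)])
v7: WRITE e=7  (e history now [(7, 7)])
v8: WRITE e=75  (e history now [(7, 7), (8, 75)])
READ a @v4: history=[(1, 23), (3, 57), (4, 9), (6, 18)] -> pick v4 -> 9
v9: WRITE c=57  (c history now [(5, 42), (9, 57)])
v10: WRITE c=55  (c history now [(5, 42), (9, 57), (10, 55)])
v11: WRITE c=71  (c history now [(5, 42), (9, 57), (10, 55), (11, 71)])
READ d @v11: history=[(2, 18)] -> pick v2 -> 18
READ e @v8: history=[(7, 7), (8, 75)] -> pick v8 -> 75
v12: WRITE d=5  (d history now [(2, 18), (12, 5)])
v13: WRITE a=42  (a history now [(1, 23), (3, 57), (4, 9), (6, 18), (13, 42)])
v14: WRITE b=46  (b history now [(14, 46)])
v15: WRITE e=15  (e history now [(7, 7), (8, 75), (15, 15)])
v16: WRITE d=22  (d history now [(2, 18), (12, 5), (16, 22)])
v17: WRITE b=40  (b history now [(14, 46), (17, 40)])
READ d @v15: history=[(2, 18), (12, 5), (16, 22)] -> pick v12 -> 5
v18: WRITE d=62  (d history now [(2, 18), (12, 5), (16, 22), (18, 62)])
Read results in order: ['NONE', '9', '18', '75', '5']
NONE count = 1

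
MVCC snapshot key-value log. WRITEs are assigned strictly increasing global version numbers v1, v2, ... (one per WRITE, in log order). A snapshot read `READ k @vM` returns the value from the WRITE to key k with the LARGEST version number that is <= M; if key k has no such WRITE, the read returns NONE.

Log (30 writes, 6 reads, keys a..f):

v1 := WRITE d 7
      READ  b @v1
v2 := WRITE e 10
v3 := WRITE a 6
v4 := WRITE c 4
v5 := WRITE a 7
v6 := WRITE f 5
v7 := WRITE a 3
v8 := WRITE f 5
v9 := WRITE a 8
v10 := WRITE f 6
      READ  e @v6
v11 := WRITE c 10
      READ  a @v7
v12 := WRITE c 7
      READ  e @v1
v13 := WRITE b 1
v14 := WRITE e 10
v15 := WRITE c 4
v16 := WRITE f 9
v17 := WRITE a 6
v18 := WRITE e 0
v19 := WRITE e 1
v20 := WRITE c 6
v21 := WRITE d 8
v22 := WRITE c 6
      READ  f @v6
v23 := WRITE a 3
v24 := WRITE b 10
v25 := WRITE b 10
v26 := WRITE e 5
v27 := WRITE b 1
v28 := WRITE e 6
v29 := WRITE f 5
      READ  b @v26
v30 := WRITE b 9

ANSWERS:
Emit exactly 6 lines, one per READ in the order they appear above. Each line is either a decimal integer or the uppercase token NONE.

Answer: NONE
10
3
NONE
5
10

Derivation:
v1: WRITE d=7  (d history now [(1, 7)])
READ b @v1: history=[] -> no version <= 1 -> NONE
v2: WRITE e=10  (e history now [(2, 10)])
v3: WRITE a=6  (a history now [(3, 6)])
v4: WRITE c=4  (c history now [(4, 4)])
v5: WRITE a=7  (a history now [(3, 6), (5, 7)])
v6: WRITE f=5  (f history now [(6, 5)])
v7: WRITE a=3  (a history now [(3, 6), (5, 7), (7, 3)])
v8: WRITE f=5  (f history now [(6, 5), (8, 5)])
v9: WRITE a=8  (a history now [(3, 6), (5, 7), (7, 3), (9, 8)])
v10: WRITE f=6  (f history now [(6, 5), (8, 5), (10, 6)])
READ e @v6: history=[(2, 10)] -> pick v2 -> 10
v11: WRITE c=10  (c history now [(4, 4), (11, 10)])
READ a @v7: history=[(3, 6), (5, 7), (7, 3), (9, 8)] -> pick v7 -> 3
v12: WRITE c=7  (c history now [(4, 4), (11, 10), (12, 7)])
READ e @v1: history=[(2, 10)] -> no version <= 1 -> NONE
v13: WRITE b=1  (b history now [(13, 1)])
v14: WRITE e=10  (e history now [(2, 10), (14, 10)])
v15: WRITE c=4  (c history now [(4, 4), (11, 10), (12, 7), (15, 4)])
v16: WRITE f=9  (f history now [(6, 5), (8, 5), (10, 6), (16, 9)])
v17: WRITE a=6  (a history now [(3, 6), (5, 7), (7, 3), (9, 8), (17, 6)])
v18: WRITE e=0  (e history now [(2, 10), (14, 10), (18, 0)])
v19: WRITE e=1  (e history now [(2, 10), (14, 10), (18, 0), (19, 1)])
v20: WRITE c=6  (c history now [(4, 4), (11, 10), (12, 7), (15, 4), (20, 6)])
v21: WRITE d=8  (d history now [(1, 7), (21, 8)])
v22: WRITE c=6  (c history now [(4, 4), (11, 10), (12, 7), (15, 4), (20, 6), (22, 6)])
READ f @v6: history=[(6, 5), (8, 5), (10, 6), (16, 9)] -> pick v6 -> 5
v23: WRITE a=3  (a history now [(3, 6), (5, 7), (7, 3), (9, 8), (17, 6), (23, 3)])
v24: WRITE b=10  (b history now [(13, 1), (24, 10)])
v25: WRITE b=10  (b history now [(13, 1), (24, 10), (25, 10)])
v26: WRITE e=5  (e history now [(2, 10), (14, 10), (18, 0), (19, 1), (26, 5)])
v27: WRITE b=1  (b history now [(13, 1), (24, 10), (25, 10), (27, 1)])
v28: WRITE e=6  (e history now [(2, 10), (14, 10), (18, 0), (19, 1), (26, 5), (28, 6)])
v29: WRITE f=5  (f history now [(6, 5), (8, 5), (10, 6), (16, 9), (29, 5)])
READ b @v26: history=[(13, 1), (24, 10), (25, 10), (27, 1)] -> pick v25 -> 10
v30: WRITE b=9  (b history now [(13, 1), (24, 10), (25, 10), (27, 1), (30, 9)])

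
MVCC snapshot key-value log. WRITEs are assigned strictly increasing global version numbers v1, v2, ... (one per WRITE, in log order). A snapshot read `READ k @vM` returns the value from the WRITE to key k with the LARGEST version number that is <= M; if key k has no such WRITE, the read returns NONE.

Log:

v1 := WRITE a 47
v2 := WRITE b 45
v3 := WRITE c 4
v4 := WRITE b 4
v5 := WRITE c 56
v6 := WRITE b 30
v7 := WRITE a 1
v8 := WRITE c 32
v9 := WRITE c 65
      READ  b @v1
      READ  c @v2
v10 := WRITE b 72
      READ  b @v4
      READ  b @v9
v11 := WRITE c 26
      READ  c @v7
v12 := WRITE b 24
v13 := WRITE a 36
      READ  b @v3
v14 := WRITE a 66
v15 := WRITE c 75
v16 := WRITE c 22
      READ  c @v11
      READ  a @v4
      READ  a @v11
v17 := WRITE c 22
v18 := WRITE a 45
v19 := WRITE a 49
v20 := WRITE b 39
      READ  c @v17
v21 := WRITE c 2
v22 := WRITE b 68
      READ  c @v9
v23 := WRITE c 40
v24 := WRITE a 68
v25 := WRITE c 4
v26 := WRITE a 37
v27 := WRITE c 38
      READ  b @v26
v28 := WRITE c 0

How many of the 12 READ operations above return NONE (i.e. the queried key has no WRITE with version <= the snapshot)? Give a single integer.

Answer: 2

Derivation:
v1: WRITE a=47  (a history now [(1, 47)])
v2: WRITE b=45  (b history now [(2, 45)])
v3: WRITE c=4  (c history now [(3, 4)])
v4: WRITE b=4  (b history now [(2, 45), (4, 4)])
v5: WRITE c=56  (c history now [(3, 4), (5, 56)])
v6: WRITE b=30  (b history now [(2, 45), (4, 4), (6, 30)])
v7: WRITE a=1  (a history now [(1, 47), (7, 1)])
v8: WRITE c=32  (c history now [(3, 4), (5, 56), (8, 32)])
v9: WRITE c=65  (c history now [(3, 4), (5, 56), (8, 32), (9, 65)])
READ b @v1: history=[(2, 45), (4, 4), (6, 30)] -> no version <= 1 -> NONE
READ c @v2: history=[(3, 4), (5, 56), (8, 32), (9, 65)] -> no version <= 2 -> NONE
v10: WRITE b=72  (b history now [(2, 45), (4, 4), (6, 30), (10, 72)])
READ b @v4: history=[(2, 45), (4, 4), (6, 30), (10, 72)] -> pick v4 -> 4
READ b @v9: history=[(2, 45), (4, 4), (6, 30), (10, 72)] -> pick v6 -> 30
v11: WRITE c=26  (c history now [(3, 4), (5, 56), (8, 32), (9, 65), (11, 26)])
READ c @v7: history=[(3, 4), (5, 56), (8, 32), (9, 65), (11, 26)] -> pick v5 -> 56
v12: WRITE b=24  (b history now [(2, 45), (4, 4), (6, 30), (10, 72), (12, 24)])
v13: WRITE a=36  (a history now [(1, 47), (7, 1), (13, 36)])
READ b @v3: history=[(2, 45), (4, 4), (6, 30), (10, 72), (12, 24)] -> pick v2 -> 45
v14: WRITE a=66  (a history now [(1, 47), (7, 1), (13, 36), (14, 66)])
v15: WRITE c=75  (c history now [(3, 4), (5, 56), (8, 32), (9, 65), (11, 26), (15, 75)])
v16: WRITE c=22  (c history now [(3, 4), (5, 56), (8, 32), (9, 65), (11, 26), (15, 75), (16, 22)])
READ c @v11: history=[(3, 4), (5, 56), (8, 32), (9, 65), (11, 26), (15, 75), (16, 22)] -> pick v11 -> 26
READ a @v4: history=[(1, 47), (7, 1), (13, 36), (14, 66)] -> pick v1 -> 47
READ a @v11: history=[(1, 47), (7, 1), (13, 36), (14, 66)] -> pick v7 -> 1
v17: WRITE c=22  (c history now [(3, 4), (5, 56), (8, 32), (9, 65), (11, 26), (15, 75), (16, 22), (17, 22)])
v18: WRITE a=45  (a history now [(1, 47), (7, 1), (13, 36), (14, 66), (18, 45)])
v19: WRITE a=49  (a history now [(1, 47), (7, 1), (13, 36), (14, 66), (18, 45), (19, 49)])
v20: WRITE b=39  (b history now [(2, 45), (4, 4), (6, 30), (10, 72), (12, 24), (20, 39)])
READ c @v17: history=[(3, 4), (5, 56), (8, 32), (9, 65), (11, 26), (15, 75), (16, 22), (17, 22)] -> pick v17 -> 22
v21: WRITE c=2  (c history now [(3, 4), (5, 56), (8, 32), (9, 65), (11, 26), (15, 75), (16, 22), (17, 22), (21, 2)])
v22: WRITE b=68  (b history now [(2, 45), (4, 4), (6, 30), (10, 72), (12, 24), (20, 39), (22, 68)])
READ c @v9: history=[(3, 4), (5, 56), (8, 32), (9, 65), (11, 26), (15, 75), (16, 22), (17, 22), (21, 2)] -> pick v9 -> 65
v23: WRITE c=40  (c history now [(3, 4), (5, 56), (8, 32), (9, 65), (11, 26), (15, 75), (16, 22), (17, 22), (21, 2), (23, 40)])
v24: WRITE a=68  (a history now [(1, 47), (7, 1), (13, 36), (14, 66), (18, 45), (19, 49), (24, 68)])
v25: WRITE c=4  (c history now [(3, 4), (5, 56), (8, 32), (9, 65), (11, 26), (15, 75), (16, 22), (17, 22), (21, 2), (23, 40), (25, 4)])
v26: WRITE a=37  (a history now [(1, 47), (7, 1), (13, 36), (14, 66), (18, 45), (19, 49), (24, 68), (26, 37)])
v27: WRITE c=38  (c history now [(3, 4), (5, 56), (8, 32), (9, 65), (11, 26), (15, 75), (16, 22), (17, 22), (21, 2), (23, 40), (25, 4), (27, 38)])
READ b @v26: history=[(2, 45), (4, 4), (6, 30), (10, 72), (12, 24), (20, 39), (22, 68)] -> pick v22 -> 68
v28: WRITE c=0  (c history now [(3, 4), (5, 56), (8, 32), (9, 65), (11, 26), (15, 75), (16, 22), (17, 22), (21, 2), (23, 40), (25, 4), (27, 38), (28, 0)])
Read results in order: ['NONE', 'NONE', '4', '30', '56', '45', '26', '47', '1', '22', '65', '68']
NONE count = 2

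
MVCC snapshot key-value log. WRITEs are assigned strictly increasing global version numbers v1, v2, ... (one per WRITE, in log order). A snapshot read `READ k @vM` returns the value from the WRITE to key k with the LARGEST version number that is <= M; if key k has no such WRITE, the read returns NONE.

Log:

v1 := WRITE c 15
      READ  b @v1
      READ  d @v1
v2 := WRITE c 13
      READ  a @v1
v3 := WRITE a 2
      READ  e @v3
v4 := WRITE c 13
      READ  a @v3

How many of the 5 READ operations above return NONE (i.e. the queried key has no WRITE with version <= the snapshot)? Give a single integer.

Answer: 4

Derivation:
v1: WRITE c=15  (c history now [(1, 15)])
READ b @v1: history=[] -> no version <= 1 -> NONE
READ d @v1: history=[] -> no version <= 1 -> NONE
v2: WRITE c=13  (c history now [(1, 15), (2, 13)])
READ a @v1: history=[] -> no version <= 1 -> NONE
v3: WRITE a=2  (a history now [(3, 2)])
READ e @v3: history=[] -> no version <= 3 -> NONE
v4: WRITE c=13  (c history now [(1, 15), (2, 13), (4, 13)])
READ a @v3: history=[(3, 2)] -> pick v3 -> 2
Read results in order: ['NONE', 'NONE', 'NONE', 'NONE', '2']
NONE count = 4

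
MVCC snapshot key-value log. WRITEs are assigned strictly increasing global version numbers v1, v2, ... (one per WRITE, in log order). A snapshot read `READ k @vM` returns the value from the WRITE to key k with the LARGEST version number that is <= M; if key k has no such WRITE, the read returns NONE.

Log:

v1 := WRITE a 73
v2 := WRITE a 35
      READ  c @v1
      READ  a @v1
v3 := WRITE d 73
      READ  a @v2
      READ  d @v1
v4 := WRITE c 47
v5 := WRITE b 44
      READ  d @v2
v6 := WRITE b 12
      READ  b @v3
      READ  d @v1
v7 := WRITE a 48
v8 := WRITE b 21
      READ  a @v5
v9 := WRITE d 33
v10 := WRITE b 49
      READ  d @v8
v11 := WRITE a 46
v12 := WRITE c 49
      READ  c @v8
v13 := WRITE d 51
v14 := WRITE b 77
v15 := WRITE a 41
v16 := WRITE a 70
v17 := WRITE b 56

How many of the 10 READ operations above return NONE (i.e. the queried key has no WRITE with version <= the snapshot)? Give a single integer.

v1: WRITE a=73  (a history now [(1, 73)])
v2: WRITE a=35  (a history now [(1, 73), (2, 35)])
READ c @v1: history=[] -> no version <= 1 -> NONE
READ a @v1: history=[(1, 73), (2, 35)] -> pick v1 -> 73
v3: WRITE d=73  (d history now [(3, 73)])
READ a @v2: history=[(1, 73), (2, 35)] -> pick v2 -> 35
READ d @v1: history=[(3, 73)] -> no version <= 1 -> NONE
v4: WRITE c=47  (c history now [(4, 47)])
v5: WRITE b=44  (b history now [(5, 44)])
READ d @v2: history=[(3, 73)] -> no version <= 2 -> NONE
v6: WRITE b=12  (b history now [(5, 44), (6, 12)])
READ b @v3: history=[(5, 44), (6, 12)] -> no version <= 3 -> NONE
READ d @v1: history=[(3, 73)] -> no version <= 1 -> NONE
v7: WRITE a=48  (a history now [(1, 73), (2, 35), (7, 48)])
v8: WRITE b=21  (b history now [(5, 44), (6, 12), (8, 21)])
READ a @v5: history=[(1, 73), (2, 35), (7, 48)] -> pick v2 -> 35
v9: WRITE d=33  (d history now [(3, 73), (9, 33)])
v10: WRITE b=49  (b history now [(5, 44), (6, 12), (8, 21), (10, 49)])
READ d @v8: history=[(3, 73), (9, 33)] -> pick v3 -> 73
v11: WRITE a=46  (a history now [(1, 73), (2, 35), (7, 48), (11, 46)])
v12: WRITE c=49  (c history now [(4, 47), (12, 49)])
READ c @v8: history=[(4, 47), (12, 49)] -> pick v4 -> 47
v13: WRITE d=51  (d history now [(3, 73), (9, 33), (13, 51)])
v14: WRITE b=77  (b history now [(5, 44), (6, 12), (8, 21), (10, 49), (14, 77)])
v15: WRITE a=41  (a history now [(1, 73), (2, 35), (7, 48), (11, 46), (15, 41)])
v16: WRITE a=70  (a history now [(1, 73), (2, 35), (7, 48), (11, 46), (15, 41), (16, 70)])
v17: WRITE b=56  (b history now [(5, 44), (6, 12), (8, 21), (10, 49), (14, 77), (17, 56)])
Read results in order: ['NONE', '73', '35', 'NONE', 'NONE', 'NONE', 'NONE', '35', '73', '47']
NONE count = 5

Answer: 5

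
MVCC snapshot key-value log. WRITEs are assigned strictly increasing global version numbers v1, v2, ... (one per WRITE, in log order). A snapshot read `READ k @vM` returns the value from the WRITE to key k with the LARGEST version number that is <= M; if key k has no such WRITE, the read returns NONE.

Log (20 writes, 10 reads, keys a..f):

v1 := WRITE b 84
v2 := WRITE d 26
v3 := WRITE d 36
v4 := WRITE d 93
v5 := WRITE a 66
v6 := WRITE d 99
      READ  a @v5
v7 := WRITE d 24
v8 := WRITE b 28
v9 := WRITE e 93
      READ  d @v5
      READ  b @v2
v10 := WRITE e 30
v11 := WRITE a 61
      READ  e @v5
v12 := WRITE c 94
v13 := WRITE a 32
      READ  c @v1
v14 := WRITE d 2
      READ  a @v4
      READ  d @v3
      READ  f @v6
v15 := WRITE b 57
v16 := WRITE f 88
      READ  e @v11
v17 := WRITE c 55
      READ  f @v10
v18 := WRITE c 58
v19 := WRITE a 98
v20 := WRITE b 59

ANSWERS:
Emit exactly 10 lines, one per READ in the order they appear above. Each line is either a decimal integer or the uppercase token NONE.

v1: WRITE b=84  (b history now [(1, 84)])
v2: WRITE d=26  (d history now [(2, 26)])
v3: WRITE d=36  (d history now [(2, 26), (3, 36)])
v4: WRITE d=93  (d history now [(2, 26), (3, 36), (4, 93)])
v5: WRITE a=66  (a history now [(5, 66)])
v6: WRITE d=99  (d history now [(2, 26), (3, 36), (4, 93), (6, 99)])
READ a @v5: history=[(5, 66)] -> pick v5 -> 66
v7: WRITE d=24  (d history now [(2, 26), (3, 36), (4, 93), (6, 99), (7, 24)])
v8: WRITE b=28  (b history now [(1, 84), (8, 28)])
v9: WRITE e=93  (e history now [(9, 93)])
READ d @v5: history=[(2, 26), (3, 36), (4, 93), (6, 99), (7, 24)] -> pick v4 -> 93
READ b @v2: history=[(1, 84), (8, 28)] -> pick v1 -> 84
v10: WRITE e=30  (e history now [(9, 93), (10, 30)])
v11: WRITE a=61  (a history now [(5, 66), (11, 61)])
READ e @v5: history=[(9, 93), (10, 30)] -> no version <= 5 -> NONE
v12: WRITE c=94  (c history now [(12, 94)])
v13: WRITE a=32  (a history now [(5, 66), (11, 61), (13, 32)])
READ c @v1: history=[(12, 94)] -> no version <= 1 -> NONE
v14: WRITE d=2  (d history now [(2, 26), (3, 36), (4, 93), (6, 99), (7, 24), (14, 2)])
READ a @v4: history=[(5, 66), (11, 61), (13, 32)] -> no version <= 4 -> NONE
READ d @v3: history=[(2, 26), (3, 36), (4, 93), (6, 99), (7, 24), (14, 2)] -> pick v3 -> 36
READ f @v6: history=[] -> no version <= 6 -> NONE
v15: WRITE b=57  (b history now [(1, 84), (8, 28), (15, 57)])
v16: WRITE f=88  (f history now [(16, 88)])
READ e @v11: history=[(9, 93), (10, 30)] -> pick v10 -> 30
v17: WRITE c=55  (c history now [(12, 94), (17, 55)])
READ f @v10: history=[(16, 88)] -> no version <= 10 -> NONE
v18: WRITE c=58  (c history now [(12, 94), (17, 55), (18, 58)])
v19: WRITE a=98  (a history now [(5, 66), (11, 61), (13, 32), (19, 98)])
v20: WRITE b=59  (b history now [(1, 84), (8, 28), (15, 57), (20, 59)])

Answer: 66
93
84
NONE
NONE
NONE
36
NONE
30
NONE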